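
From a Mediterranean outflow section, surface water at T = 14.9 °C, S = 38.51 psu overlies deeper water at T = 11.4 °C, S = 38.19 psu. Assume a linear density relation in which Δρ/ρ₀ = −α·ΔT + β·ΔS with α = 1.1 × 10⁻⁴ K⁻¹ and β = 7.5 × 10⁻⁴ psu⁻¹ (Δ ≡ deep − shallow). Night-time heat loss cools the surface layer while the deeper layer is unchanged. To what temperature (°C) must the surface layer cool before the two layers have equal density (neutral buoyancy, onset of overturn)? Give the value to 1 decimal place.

Neutral buoyancy requires Δρ = 0, i.e. −α(T_deep − T_surf′) + β(S_deep − S_surf) = 0.
T_surf′ = T_deep − (β/α)·ΔS = 11.4 − (7.5 × 10⁻⁴/1.1 × 10⁻⁴)·(-0.32) = 13.582 °C.
Cooling required: 14.9 − (13.582) = 1.318 °C.

13.6 °C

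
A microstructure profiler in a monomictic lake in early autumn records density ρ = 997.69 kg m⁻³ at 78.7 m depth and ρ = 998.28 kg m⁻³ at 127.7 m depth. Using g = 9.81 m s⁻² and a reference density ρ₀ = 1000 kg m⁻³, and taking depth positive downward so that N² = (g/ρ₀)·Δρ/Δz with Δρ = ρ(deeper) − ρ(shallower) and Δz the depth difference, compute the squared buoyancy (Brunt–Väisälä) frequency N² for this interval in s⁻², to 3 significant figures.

1.18 × 10⁻⁴ s⁻²

Δρ = 998.28 − 997.69 = 0.59 kg m⁻³ over Δz = 127.7 − 78.7 = 49 m.
N² = (9.81/1000) × (0.59/49) = 1.1812 × 10⁻⁴ s⁻² ≈ 1.18 × 10⁻⁴ s⁻².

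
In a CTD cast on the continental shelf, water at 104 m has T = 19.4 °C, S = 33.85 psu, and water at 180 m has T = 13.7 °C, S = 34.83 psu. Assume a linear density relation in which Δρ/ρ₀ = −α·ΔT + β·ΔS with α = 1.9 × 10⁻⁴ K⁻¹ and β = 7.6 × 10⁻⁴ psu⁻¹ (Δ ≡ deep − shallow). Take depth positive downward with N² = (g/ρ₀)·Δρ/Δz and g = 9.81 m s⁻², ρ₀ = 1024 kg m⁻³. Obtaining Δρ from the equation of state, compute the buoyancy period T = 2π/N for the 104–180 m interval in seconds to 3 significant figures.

409 s

ΔT = -5.7 K, ΔS = +0.98 psu (deep − shallow).
Δρ/ρ₀ = −αΔT + βΔS = 1.083 × 10⁻³ + 7.448 × 10⁻⁴ = 1.8278 × 10⁻³, so Δρ ≈ 1.872 kg m⁻³.
N² = (g/ρ₀)·Δρ/Δz = g·(Δρ/ρ₀)/Δz = 9.81 × 1.8278 × 10⁻³ / 76 = 2.3593 × 10⁻⁴ s⁻².
N = √(2.3593 × 10⁻⁴) = 0.015360 rad s⁻¹ → T = 2π/N = 409.06 s ≈ 409 s.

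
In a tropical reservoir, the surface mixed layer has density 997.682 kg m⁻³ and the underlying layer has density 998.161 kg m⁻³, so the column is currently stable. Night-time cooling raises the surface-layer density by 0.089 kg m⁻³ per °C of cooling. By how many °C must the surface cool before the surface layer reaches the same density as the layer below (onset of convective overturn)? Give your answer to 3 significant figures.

5.38 °C

Density deficit of the surface layer: 998.161 − 997.682 = 0.479 kg m⁻³.
Required change = 0.479 / 0.089 = 5.38 °C.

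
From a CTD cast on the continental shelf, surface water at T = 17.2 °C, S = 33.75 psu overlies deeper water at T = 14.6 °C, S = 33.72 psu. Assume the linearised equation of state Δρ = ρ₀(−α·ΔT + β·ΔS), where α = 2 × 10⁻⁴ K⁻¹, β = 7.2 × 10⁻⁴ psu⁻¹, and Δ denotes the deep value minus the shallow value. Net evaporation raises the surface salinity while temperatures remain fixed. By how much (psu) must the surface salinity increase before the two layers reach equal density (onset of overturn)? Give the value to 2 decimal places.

0.69 psu

Neutral buoyancy requires −α(T_deep − T_surf) + β(S_deep − S_surf′) = 0.
S_surf′ = S_deep − (α/β)·ΔT = 33.72 − (2 × 10⁻⁴/7.2 × 10⁻⁴)·(-2.6) = 34.4422 psu.
Increase required: 34.4422 − 33.75 = 0.6922 psu.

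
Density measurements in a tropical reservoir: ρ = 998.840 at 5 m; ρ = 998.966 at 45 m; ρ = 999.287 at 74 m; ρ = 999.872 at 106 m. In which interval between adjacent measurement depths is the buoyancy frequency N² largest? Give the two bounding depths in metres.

Compute the density gradient over each adjacent pair:
  5–45 m: Δρ/Δz = 0.126/40 = 3.2 × 10⁻³ kg m⁻⁴
  45–74 m: Δρ/Δz = 0.321/29 = 0.011 kg m⁻⁴
  74–106 m: Δρ/Δz = 0.585/32 = 0.018 kg m⁻⁴
The largest gradient is in the 74–106 m interval — the pycnocline.

74–106 m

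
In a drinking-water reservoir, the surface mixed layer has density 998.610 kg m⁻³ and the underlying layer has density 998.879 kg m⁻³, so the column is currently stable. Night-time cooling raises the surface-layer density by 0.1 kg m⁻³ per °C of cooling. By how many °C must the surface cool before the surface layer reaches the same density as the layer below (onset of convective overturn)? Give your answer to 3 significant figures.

Density deficit of the surface layer: 998.879 − 998.610 = 0.269 kg m⁻³.
Required change = 0.269 / 0.1 = 2.69 °C.

2.69 °C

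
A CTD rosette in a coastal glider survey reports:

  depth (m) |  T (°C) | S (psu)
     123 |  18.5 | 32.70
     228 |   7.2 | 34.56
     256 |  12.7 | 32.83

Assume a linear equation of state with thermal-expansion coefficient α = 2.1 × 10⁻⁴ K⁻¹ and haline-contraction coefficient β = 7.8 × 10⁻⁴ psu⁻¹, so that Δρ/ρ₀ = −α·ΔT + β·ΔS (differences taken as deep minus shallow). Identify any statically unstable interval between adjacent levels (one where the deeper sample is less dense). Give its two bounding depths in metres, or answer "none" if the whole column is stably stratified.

228–256 m

Evaluate Δρ/ρ₀ = −αΔT + βΔS across each adjacent pair:
  123–228 m: −αΔT+βΔS = −(2.1 × 10⁻⁴)(-11.3)+(7.8 × 10⁻⁴)(+1.86) = 3.8 × 10⁻³ → stable
  228–256 m: −αΔT+βΔS = −(2.1 × 10⁻⁴)(+5.5)+(7.8 × 10⁻⁴)(-1.73) = -2.5 × 10⁻³ → UNSTABLE
The 228–256 m interval has Δρ < 0: lighter water underlies denser water.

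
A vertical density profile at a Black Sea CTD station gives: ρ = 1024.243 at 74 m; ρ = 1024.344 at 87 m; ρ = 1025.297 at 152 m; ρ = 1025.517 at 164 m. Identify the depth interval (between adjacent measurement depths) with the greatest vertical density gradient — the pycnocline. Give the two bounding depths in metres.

152–164 m

Compute the density gradient over each adjacent pair:
  74–87 m: Δρ/Δz = 0.101/13 = 7.8 × 10⁻³ kg m⁻⁴
  87–152 m: Δρ/Δz = 0.953/65 = 0.015 kg m⁻⁴
  152–164 m: Δρ/Δz = 0.220/12 = 0.018 kg m⁻⁴
The largest gradient is in the 152–164 m interval — the pycnocline.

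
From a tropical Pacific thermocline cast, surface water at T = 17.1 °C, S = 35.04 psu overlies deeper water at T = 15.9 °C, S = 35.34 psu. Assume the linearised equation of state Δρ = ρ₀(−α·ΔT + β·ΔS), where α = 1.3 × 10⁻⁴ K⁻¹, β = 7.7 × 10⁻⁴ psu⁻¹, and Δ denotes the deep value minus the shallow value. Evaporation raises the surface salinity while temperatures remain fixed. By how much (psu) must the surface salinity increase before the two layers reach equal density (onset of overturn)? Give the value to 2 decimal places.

0.50 psu

Neutral buoyancy requires −α(T_deep − T_surf) + β(S_deep − S_surf′) = 0.
S_surf′ = S_deep − (α/β)·ΔT = 35.34 − (1.3 × 10⁻⁴/7.7 × 10⁻⁴)·(-1.2) = 35.5426 psu.
Increase required: 35.5426 − 35.04 = 0.5026 psu.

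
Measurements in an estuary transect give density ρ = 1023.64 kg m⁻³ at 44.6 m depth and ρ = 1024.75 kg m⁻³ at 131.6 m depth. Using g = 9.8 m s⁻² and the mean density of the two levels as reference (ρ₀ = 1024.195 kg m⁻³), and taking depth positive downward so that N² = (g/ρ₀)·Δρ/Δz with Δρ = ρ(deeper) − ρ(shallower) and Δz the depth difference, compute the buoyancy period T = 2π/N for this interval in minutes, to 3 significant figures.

Δρ = 1024.75 − 1023.64 = 1.11 kg m⁻³ over Δz = 131.6 − 44.6 = 87 m.
N² = (9.8/1024.195) × (1.11/87) = 1.2208 × 10⁻⁴ s⁻².
N = √(1.2208 × 10⁻⁴) = 0.011049 rad s⁻¹, so T = 2π/N = 568.67 s = 9.4778 min ≈ 9.48 min.
N² > 0, so the interval is statically stable.

9.48 min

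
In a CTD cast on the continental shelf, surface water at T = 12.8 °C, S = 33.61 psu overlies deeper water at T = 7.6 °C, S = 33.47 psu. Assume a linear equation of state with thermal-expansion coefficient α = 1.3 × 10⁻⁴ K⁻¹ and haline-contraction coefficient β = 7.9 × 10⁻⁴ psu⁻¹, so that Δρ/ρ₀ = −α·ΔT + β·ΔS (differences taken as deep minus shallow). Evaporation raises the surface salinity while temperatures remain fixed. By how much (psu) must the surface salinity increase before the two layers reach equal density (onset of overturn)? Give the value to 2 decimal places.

Neutral buoyancy requires −α(T_deep − T_surf) + β(S_deep − S_surf′) = 0.
S_surf′ = S_deep − (α/β)·ΔT = 33.47 − (1.3 × 10⁻⁴/7.9 × 10⁻⁴)·(-5.2) = 34.3257 psu.
Increase required: 34.3257 − 33.61 = 0.7157 psu.

0.72 psu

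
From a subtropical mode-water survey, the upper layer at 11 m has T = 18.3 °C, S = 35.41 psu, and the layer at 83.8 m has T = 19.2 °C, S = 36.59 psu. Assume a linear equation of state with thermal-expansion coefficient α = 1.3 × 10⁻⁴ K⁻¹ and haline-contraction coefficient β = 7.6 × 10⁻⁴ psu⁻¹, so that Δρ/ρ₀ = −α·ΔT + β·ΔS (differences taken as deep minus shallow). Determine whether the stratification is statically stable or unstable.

stable

ΔT = 19.2 − 18.3 = +0.9 K and ΔS = 36.59 − 35.41 = +1.18 psu (deep − shallow).
−αΔT = -1.17 × 10⁻⁴; βΔS = 8.968 × 10⁻⁴; sum Δρ/ρ₀ = 7.798 × 10⁻⁴.
Δρ/ρ₀ > 0, so Δρ > 0: deeper water is denser → statically stable.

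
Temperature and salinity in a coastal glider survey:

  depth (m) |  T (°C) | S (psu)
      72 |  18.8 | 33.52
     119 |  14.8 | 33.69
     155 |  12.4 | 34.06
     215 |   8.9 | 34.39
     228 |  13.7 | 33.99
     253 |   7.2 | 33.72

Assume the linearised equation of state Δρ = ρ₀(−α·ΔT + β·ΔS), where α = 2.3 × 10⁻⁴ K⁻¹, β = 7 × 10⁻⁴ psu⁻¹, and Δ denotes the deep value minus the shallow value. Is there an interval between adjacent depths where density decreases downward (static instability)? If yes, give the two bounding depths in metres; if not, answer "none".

Evaluate Δρ/ρ₀ = −αΔT + βΔS across each adjacent pair:
  72–119 m: −αΔT+βΔS = −(2.3 × 10⁻⁴)(-4.0)+(7 × 10⁻⁴)(+0.17) = 1.0 × 10⁻³ → stable
  119–155 m: −αΔT+βΔS = −(2.3 × 10⁻⁴)(-2.4)+(7 × 10⁻⁴)(+0.37) = 8.1 × 10⁻⁴ → stable
  155–215 m: −αΔT+βΔS = −(2.3 × 10⁻⁴)(-3.5)+(7 × 10⁻⁴)(+0.33) = 1.0 × 10⁻³ → stable
  215–228 m: −αΔT+βΔS = −(2.3 × 10⁻⁴)(+4.8)+(7 × 10⁻⁴)(-0.40) = -1.4 × 10⁻³ → UNSTABLE
  228–253 m: −αΔT+βΔS = −(2.3 × 10⁻⁴)(-6.5)+(7 × 10⁻⁴)(-0.27) = 1.3 × 10⁻³ → stable
The 215–228 m interval has Δρ < 0: lighter water underlies denser water.

215–228 m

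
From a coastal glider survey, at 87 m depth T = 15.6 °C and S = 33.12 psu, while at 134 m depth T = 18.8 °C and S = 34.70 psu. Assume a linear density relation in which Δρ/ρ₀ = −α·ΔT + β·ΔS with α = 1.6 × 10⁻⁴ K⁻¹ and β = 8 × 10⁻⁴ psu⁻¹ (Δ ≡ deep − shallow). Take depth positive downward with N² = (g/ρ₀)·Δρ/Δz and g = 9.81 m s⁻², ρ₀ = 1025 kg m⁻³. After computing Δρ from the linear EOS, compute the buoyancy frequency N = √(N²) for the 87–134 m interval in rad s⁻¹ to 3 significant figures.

0.0125 rad s⁻¹

ΔT = +3.2 K, ΔS = +1.58 psu (deep − shallow).
Δρ/ρ₀ = −αΔT + βΔS = -5.12 × 10⁻⁴ + 1.264 × 10⁻³ = 7.52 × 10⁻⁴, so Δρ ≈ 0.7708 kg m⁻³.
N² = (g/ρ₀)·Δρ/Δz = g·(Δρ/ρ₀)/Δz = 9.81 × 7.52 × 10⁻⁴ / 47 = 1.5696 × 10⁻⁴ s⁻².
N = √(1.5696 × 10⁻⁴) = 0.012528 rad s⁻¹ ≈ 0.0125 rad s⁻¹.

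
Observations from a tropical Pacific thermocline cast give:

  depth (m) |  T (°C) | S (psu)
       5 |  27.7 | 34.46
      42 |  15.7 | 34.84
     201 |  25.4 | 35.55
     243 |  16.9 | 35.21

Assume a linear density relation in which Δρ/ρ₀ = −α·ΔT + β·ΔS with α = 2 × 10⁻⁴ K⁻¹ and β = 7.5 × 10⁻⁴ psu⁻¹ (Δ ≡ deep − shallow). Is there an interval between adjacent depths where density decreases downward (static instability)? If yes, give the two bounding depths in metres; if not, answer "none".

42–201 m

Evaluate Δρ/ρ₀ = −αΔT + βΔS across each adjacent pair:
  5–42 m: −αΔT+βΔS = −(2 × 10⁻⁴)(-12.0)+(7.5 × 10⁻⁴)(+0.38) = 2.7 × 10⁻³ → stable
  42–201 m: −αΔT+βΔS = −(2 × 10⁻⁴)(+9.7)+(7.5 × 10⁻⁴)(+0.71) = -1.4 × 10⁻³ → UNSTABLE
  201–243 m: −αΔT+βΔS = −(2 × 10⁻⁴)(-8.5)+(7.5 × 10⁻⁴)(-0.34) = 1.4 × 10⁻³ → stable
The 42–201 m interval has Δρ < 0: lighter water underlies denser water.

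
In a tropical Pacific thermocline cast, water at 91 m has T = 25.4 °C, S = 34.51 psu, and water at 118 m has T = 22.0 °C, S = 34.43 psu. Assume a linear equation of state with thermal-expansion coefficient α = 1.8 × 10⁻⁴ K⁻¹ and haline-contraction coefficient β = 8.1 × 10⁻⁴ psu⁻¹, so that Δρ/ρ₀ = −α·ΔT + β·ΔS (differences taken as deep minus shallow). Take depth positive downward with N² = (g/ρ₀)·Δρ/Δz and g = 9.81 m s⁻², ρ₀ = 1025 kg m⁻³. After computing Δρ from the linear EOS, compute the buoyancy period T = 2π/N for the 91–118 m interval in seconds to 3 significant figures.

ΔT = -3.4 K, ΔS = -0.08 psu (deep − shallow).
Δρ/ρ₀ = −αΔT + βΔS = 6.12 × 10⁻⁴ − 6.48 × 10⁻⁵ = 5.472 × 10⁻⁴, so Δρ ≈ 0.5609 kg m⁻³.
N² = (g/ρ₀)·Δρ/Δz = g·(Δρ/ρ₀)/Δz = 9.81 × 5.472 × 10⁻⁴ / 27 = 1.9882 × 10⁻⁴ s⁻².
N = √(1.9882 × 10⁻⁴) = 0.014100 rad s⁻¹ → T = 2π/N = 445.62 s ≈ 446 s.

446 s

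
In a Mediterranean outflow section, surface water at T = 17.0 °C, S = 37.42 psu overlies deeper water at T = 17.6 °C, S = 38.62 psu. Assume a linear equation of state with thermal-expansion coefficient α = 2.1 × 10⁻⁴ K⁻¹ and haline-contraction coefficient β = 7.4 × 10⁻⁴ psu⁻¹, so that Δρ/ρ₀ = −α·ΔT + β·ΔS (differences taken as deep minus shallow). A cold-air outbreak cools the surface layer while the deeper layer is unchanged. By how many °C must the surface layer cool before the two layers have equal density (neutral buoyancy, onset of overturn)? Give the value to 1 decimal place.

3.6 °C

Neutral buoyancy requires Δρ = 0, i.e. −α(T_deep − T_surf′) + β(S_deep − S_surf) = 0.
T_surf′ = T_deep − (β/α)·ΔS = 17.6 − (7.4 × 10⁻⁴/2.1 × 10⁻⁴)·(+1.20) = 13.371 °C.
Cooling required: 17.0 − (13.371) = 3.629 °C.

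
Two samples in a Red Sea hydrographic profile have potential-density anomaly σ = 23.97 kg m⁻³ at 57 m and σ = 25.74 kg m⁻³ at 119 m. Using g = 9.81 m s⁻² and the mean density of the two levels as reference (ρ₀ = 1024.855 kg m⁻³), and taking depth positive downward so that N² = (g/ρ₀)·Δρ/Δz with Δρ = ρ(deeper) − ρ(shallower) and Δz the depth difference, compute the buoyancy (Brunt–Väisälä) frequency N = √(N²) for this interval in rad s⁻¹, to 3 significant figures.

0.0165 rad s⁻¹

Δρ = 1025.74 − 1023.97 = 1.77 kg m⁻³ over Δz = 119 − 57 = 62 m.
N² = (9.81/1024.855) × (1.77/62) = 2.7327 × 10⁻⁴ s⁻².
N = √(2.7327 × 10⁻⁴) = 0.016531 rad s⁻¹ ≈ 0.0165 rad s⁻¹.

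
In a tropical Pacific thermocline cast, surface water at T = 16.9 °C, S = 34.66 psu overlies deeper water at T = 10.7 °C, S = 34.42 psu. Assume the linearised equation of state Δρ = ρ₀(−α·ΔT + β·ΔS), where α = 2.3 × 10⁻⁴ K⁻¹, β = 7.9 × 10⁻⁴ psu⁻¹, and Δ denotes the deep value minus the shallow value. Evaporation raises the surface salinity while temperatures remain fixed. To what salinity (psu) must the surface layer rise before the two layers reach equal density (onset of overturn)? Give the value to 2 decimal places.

Neutral buoyancy requires −α(T_deep − T_surf) + β(S_deep − S_surf′) = 0.
S_surf′ = S_deep − (α/β)·ΔT = 34.42 − (2.3 × 10⁻⁴/7.9 × 10⁻⁴)·(-6.2) = 36.2251 psu.
Increase required: 36.2251 − 34.66 = 1.5651 psu.

36.23 psu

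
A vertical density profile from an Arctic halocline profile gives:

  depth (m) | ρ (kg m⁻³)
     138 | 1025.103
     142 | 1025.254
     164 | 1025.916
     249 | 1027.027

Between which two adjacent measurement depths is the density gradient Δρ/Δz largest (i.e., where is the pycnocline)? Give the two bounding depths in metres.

Compute the density gradient over each adjacent pair:
  138–142 m: Δρ/Δz = 0.151/4 = 0.038 kg m⁻⁴
  142–164 m: Δρ/Δz = 0.662/22 = 0.030 kg m⁻⁴
  164–249 m: Δρ/Δz = 1.111/85 = 0.013 kg m⁻⁴
The largest gradient is in the 138–142 m interval — the pycnocline.

138–142 m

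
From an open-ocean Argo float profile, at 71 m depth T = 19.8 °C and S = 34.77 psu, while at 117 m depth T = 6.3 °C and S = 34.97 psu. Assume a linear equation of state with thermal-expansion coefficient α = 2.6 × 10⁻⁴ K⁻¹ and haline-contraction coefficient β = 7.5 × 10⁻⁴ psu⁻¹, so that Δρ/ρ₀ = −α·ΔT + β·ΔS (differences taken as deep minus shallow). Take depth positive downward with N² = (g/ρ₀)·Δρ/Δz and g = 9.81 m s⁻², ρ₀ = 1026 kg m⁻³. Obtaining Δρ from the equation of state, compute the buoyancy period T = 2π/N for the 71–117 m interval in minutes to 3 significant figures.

3.75 min

ΔT = -13.5 K, ΔS = +0.20 psu (deep − shallow).
Δρ/ρ₀ = −αΔT + βΔS = 3.51 × 10⁻³ + 1.50 × 10⁻⁴ = 3.66 × 10⁻³, so Δρ ≈ 3.755 kg m⁻³.
N² = (g/ρ₀)·Δρ/Δz = g·(Δρ/ρ₀)/Δz = 9.81 × 3.66 × 10⁻³ / 46 = 7.8053 × 10⁻⁴ s⁻².
N = √(7.8053 × 10⁻⁴) = 0.027938 rad s⁻¹ → T = 2π/N = 224.90 s = 3.7483 min ≈ 3.75 min.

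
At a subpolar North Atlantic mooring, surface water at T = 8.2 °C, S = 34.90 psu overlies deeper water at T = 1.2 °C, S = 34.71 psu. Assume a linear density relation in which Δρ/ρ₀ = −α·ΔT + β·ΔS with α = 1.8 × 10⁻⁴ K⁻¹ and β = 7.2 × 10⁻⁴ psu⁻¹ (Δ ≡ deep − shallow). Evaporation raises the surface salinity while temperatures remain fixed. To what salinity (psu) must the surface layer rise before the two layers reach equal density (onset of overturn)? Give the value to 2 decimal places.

Neutral buoyancy requires −α(T_deep − T_surf) + β(S_deep − S_surf′) = 0.
S_surf′ = S_deep − (α/β)·ΔT = 34.71 − (1.8 × 10⁻⁴/7.2 × 10⁻⁴)·(-7.0) = 36.4600 psu.
Increase required: 36.4600 − 34.90 = 1.5600 psu.

36.46 psu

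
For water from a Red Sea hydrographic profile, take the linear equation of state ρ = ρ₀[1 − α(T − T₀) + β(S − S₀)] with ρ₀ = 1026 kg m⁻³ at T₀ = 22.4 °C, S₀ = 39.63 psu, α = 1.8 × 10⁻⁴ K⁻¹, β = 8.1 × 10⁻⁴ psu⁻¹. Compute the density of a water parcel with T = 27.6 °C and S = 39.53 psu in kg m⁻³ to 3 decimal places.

1024.957 kg m⁻³

T − T₀ = +5.2 K, S − S₀ = -0.10 psu.
Bracket = 1 − α·(+5.2) + β·(-0.10) = 1 + (-1.017 × 10⁻³) = 0.9989830.
ρ = 1026 × 0.9989830 = 1024.957 kg m⁻³.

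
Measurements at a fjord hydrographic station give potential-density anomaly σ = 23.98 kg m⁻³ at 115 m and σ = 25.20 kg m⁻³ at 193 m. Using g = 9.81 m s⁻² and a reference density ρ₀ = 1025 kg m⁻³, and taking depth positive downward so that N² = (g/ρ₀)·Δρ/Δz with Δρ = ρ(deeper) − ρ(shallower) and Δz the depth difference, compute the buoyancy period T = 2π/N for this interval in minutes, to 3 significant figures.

8.56 min

Δρ = 1025.20 − 1023.98 = 1.22 kg m⁻³ over Δz = 193 − 115 = 78 m.
N² = (9.81/1025) × (1.22/78) = 1.4970 × 10⁻⁴ s⁻².
N = √(1.4970 × 10⁻⁴) = 0.012235 rad s⁻¹, so T = 2π/N = 513.54 s = 8.5590 min ≈ 8.56 min.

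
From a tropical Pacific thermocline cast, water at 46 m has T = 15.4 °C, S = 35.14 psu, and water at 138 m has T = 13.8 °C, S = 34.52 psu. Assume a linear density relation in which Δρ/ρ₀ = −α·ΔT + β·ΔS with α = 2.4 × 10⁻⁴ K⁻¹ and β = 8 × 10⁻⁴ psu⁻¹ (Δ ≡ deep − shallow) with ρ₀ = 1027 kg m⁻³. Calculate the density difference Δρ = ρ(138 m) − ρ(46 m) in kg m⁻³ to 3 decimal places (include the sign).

-0.115 kg m⁻³

ΔT = -1.6 K, ΔS = -0.62 psu (deep − shallow).
Δρ/ρ₀ = −(2.4 × 10⁻⁴)(-1.6) + (8 × 10⁻⁴)(-0.62) = -1.12 × 10⁻⁴.
Δρ = 1027 × (-1.12 × 10⁻⁴) = -0.115 kg m⁻³.
Negative Δρ: lighter below, statically unstable.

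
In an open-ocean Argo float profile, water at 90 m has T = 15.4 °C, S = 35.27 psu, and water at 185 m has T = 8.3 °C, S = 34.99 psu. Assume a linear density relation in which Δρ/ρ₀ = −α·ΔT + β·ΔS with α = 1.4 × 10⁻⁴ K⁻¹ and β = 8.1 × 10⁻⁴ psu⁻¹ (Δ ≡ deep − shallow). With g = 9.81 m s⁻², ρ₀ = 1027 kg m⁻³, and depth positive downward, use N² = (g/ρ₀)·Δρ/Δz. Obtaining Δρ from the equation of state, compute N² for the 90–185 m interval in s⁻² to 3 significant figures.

ΔT = -7.1 K, ΔS = -0.28 psu (deep − shallow).
Δρ/ρ₀ = −αΔT + βΔS = 9.94 × 10⁻⁴ − 2.268 × 10⁻⁴ = 7.672 × 10⁻⁴, so Δρ ≈ 0.7879 kg m⁻³.
N² = (g/ρ₀)·Δρ/Δz = g·(Δρ/ρ₀)/Δz = 9.81 × 7.672 × 10⁻⁴ / 95 = 7.9223 × 10⁻⁵ s⁻² ≈ 7.92 × 10⁻⁵ s⁻².

7.92 × 10⁻⁵ s⁻²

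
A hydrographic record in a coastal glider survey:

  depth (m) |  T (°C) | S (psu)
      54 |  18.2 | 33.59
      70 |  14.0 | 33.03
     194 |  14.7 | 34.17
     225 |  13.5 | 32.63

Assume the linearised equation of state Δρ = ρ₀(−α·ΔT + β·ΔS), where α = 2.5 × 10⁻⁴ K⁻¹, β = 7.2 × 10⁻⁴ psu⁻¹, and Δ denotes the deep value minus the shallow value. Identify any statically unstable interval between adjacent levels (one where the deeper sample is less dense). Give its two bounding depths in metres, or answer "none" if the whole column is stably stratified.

194–225 m

Evaluate Δρ/ρ₀ = −αΔT + βΔS across each adjacent pair:
  54–70 m: −αΔT+βΔS = −(2.5 × 10⁻⁴)(-4.2)+(7.2 × 10⁻⁴)(-0.56) = 6.5 × 10⁻⁴ → stable
  70–194 m: −αΔT+βΔS = −(2.5 × 10⁻⁴)(+0.7)+(7.2 × 10⁻⁴)(+1.14) = 6.5 × 10⁻⁴ → stable
  194–225 m: −αΔT+βΔS = −(2.5 × 10⁻⁴)(-1.2)+(7.2 × 10⁻⁴)(-1.54) = -8.1 × 10⁻⁴ → UNSTABLE
The 194–225 m interval has Δρ < 0: lighter water underlies denser water.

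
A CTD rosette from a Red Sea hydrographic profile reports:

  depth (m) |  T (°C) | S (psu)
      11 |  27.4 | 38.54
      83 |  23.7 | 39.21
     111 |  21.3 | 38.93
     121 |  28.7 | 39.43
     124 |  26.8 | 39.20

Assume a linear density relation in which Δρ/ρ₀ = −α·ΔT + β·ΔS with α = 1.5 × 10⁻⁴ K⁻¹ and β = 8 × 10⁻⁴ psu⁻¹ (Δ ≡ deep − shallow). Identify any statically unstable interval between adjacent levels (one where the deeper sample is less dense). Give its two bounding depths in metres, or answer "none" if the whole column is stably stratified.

Evaluate Δρ/ρ₀ = −αΔT + βΔS across each adjacent pair:
  11–83 m: −αΔT+βΔS = −(1.5 × 10⁻⁴)(-3.7)+(8 × 10⁻⁴)(+0.67) = 1.1 × 10⁻³ → stable
  83–111 m: −αΔT+βΔS = −(1.5 × 10⁻⁴)(-2.4)+(8 × 10⁻⁴)(-0.28) = 1.4 × 10⁻⁴ → stable
  111–121 m: −αΔT+βΔS = −(1.5 × 10⁻⁴)(+7.4)+(8 × 10⁻⁴)(+0.50) = -7.1 × 10⁻⁴ → UNSTABLE
  121–124 m: −αΔT+βΔS = −(1.5 × 10⁻⁴)(-1.9)+(8 × 10⁻⁴)(-0.23) = 1.0 × 10⁻⁴ → stable
The 111–121 m interval has Δρ < 0: lighter water underlies denser water.

111–121 m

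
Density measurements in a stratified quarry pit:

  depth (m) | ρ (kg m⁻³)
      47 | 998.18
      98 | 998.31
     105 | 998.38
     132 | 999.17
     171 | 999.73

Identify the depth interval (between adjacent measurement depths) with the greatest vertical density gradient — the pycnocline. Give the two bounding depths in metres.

105–132 m

Compute the density gradient over each adjacent pair:
  47–98 m: Δρ/Δz = 0.13/51 = 2.5 × 10⁻³ kg m⁻⁴
  98–105 m: Δρ/Δz = 0.07/7 = 0.010 kg m⁻⁴
  105–132 m: Δρ/Δz = 0.79/27 = 0.029 kg m⁻⁴
  132–171 m: Δρ/Δz = 0.56/39 = 0.014 kg m⁻⁴
The largest gradient is in the 105–132 m interval — the pycnocline.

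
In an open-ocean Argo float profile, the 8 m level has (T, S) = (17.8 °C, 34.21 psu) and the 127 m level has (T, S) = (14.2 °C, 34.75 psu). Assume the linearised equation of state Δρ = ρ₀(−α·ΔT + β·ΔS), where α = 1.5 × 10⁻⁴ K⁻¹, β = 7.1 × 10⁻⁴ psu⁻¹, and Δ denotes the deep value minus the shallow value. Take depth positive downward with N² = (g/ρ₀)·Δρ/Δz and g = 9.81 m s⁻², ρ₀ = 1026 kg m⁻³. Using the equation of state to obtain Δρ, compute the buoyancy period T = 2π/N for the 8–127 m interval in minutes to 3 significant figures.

12.0 min

ΔT = -3.6 K, ΔS = +0.54 psu (deep − shallow).
Δρ/ρ₀ = −αΔT + βΔS = 5.40 × 10⁻⁴ + 3.834 × 10⁻⁴ = 9.234 × 10⁻⁴, so Δρ ≈ 0.9474 kg m⁻³.
N² = (g/ρ₀)·Δρ/Δz = g·(Δρ/ρ₀)/Δz = 9.81 × 9.234 × 10⁻⁴ / 119 = 7.6122 × 10⁻⁵ s⁻².
N = √(7.6122 × 10⁻⁵) = 8.7248 × 10⁻³ rad s⁻¹ → T = 2π/N = 720.15 s = 12.002 min ≈ 12.0 min.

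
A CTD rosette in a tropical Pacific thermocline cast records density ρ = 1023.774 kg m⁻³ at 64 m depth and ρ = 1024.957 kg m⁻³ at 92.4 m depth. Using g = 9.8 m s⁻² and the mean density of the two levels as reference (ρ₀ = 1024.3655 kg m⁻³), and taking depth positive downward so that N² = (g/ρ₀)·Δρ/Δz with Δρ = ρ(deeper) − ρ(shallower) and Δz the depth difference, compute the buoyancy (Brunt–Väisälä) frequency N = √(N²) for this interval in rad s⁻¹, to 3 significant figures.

0.0200 rad s⁻¹

Δρ = 1024.957 − 1023.774 = 1.183 kg m⁻³ over Δz = 92.4 − 64 = 28.4 m.
N² = (9.8/1024.3655) × (1.183/28.4) = 3.9851 × 10⁻⁴ s⁻².
N = √(3.9851 × 10⁻⁴) = 0.019963 rad s⁻¹ ≈ 0.0200 rad s⁻¹.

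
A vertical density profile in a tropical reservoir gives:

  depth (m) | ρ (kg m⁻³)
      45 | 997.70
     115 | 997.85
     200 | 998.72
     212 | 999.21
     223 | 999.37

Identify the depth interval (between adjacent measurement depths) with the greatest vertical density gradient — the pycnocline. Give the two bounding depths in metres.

200–212 m

Compute the density gradient over each adjacent pair:
  45–115 m: Δρ/Δz = 0.15/70 = 2.1 × 10⁻³ kg m⁻⁴
  115–200 m: Δρ/Δz = 0.87/85 = 0.010 kg m⁻⁴
  200–212 m: Δρ/Δz = 0.49/12 = 0.041 kg m⁻⁴
  212–223 m: Δρ/Δz = 0.16/11 = 0.015 kg m⁻⁴
The largest gradient is in the 200–212 m interval — the pycnocline.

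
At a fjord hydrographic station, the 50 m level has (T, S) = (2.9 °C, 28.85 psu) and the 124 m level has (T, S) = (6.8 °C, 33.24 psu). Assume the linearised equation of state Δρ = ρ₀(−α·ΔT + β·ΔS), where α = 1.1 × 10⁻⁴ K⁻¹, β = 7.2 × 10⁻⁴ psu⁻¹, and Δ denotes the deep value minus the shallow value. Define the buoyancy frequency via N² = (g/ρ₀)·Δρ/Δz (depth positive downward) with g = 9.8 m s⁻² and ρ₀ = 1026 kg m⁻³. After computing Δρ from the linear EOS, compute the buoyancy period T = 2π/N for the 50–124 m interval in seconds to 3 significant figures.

330 s

ΔT = +3.9 K, ΔS = +4.39 psu (deep − shallow).
Δρ/ρ₀ = −αΔT + βΔS = -4.29 × 10⁻⁴ + 3.1608 × 10⁻³ = 2.7318 × 10⁻³, so Δρ ≈ 2.803 kg m⁻³.
N² = (g/ρ₀)·Δρ/Δz = g·(Δρ/ρ₀)/Δz = 9.8 × 2.7318 × 10⁻³ / 74 = 3.6178 × 10⁻⁴ s⁻².
N = √(3.6178 × 10⁻⁴) = 0.019021 rad s⁻¹ → T = 2π/N = 330.33 s ≈ 330 s.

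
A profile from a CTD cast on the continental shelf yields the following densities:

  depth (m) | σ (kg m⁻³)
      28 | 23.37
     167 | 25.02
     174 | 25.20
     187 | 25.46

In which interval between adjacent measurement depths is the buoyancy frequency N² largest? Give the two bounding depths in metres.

167–174 m

Compute the density gradient over each adjacent pair:
  28–167 m: Δρ/Δz = 1.65/139 = 0.012 kg m⁻⁴
  167–174 m: Δρ/Δz = 0.18/7 = 0.026 kg m⁻⁴
  174–187 m: Δρ/Δz = 0.26/13 = 0.020 kg m⁻⁴
The largest gradient is in the 167–174 m interval — the pycnocline.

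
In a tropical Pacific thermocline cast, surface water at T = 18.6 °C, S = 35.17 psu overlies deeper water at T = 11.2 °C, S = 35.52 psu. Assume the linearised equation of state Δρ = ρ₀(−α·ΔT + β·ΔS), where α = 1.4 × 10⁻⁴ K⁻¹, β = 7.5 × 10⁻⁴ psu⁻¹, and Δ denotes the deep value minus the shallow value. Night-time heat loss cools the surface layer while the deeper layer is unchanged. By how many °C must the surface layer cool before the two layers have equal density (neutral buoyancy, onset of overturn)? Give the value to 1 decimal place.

9.3 °C

Neutral buoyancy requires Δρ = 0, i.e. −α(T_deep − T_surf′) + β(S_deep − S_surf) = 0.
T_surf′ = T_deep − (β/α)·ΔS = 11.2 − (7.5 × 10⁻⁴/1.4 × 10⁻⁴)·(+0.35) = 9.325 °C.
Cooling required: 18.6 − (9.325) = 9.275 °C.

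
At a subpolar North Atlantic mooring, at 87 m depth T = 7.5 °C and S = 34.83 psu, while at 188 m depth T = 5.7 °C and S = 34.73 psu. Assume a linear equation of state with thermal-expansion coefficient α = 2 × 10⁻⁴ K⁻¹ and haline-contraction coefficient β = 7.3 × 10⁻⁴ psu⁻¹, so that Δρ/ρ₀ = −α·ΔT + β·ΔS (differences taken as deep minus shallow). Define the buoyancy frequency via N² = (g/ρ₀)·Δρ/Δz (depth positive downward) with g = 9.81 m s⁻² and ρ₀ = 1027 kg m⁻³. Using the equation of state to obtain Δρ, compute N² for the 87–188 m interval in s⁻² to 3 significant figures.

ΔT = -1.8 K, ΔS = -0.10 psu (deep − shallow).
Δρ/ρ₀ = −αΔT + βΔS = 3.60 × 10⁻⁴ − 7.30 × 10⁻⁵ = 2.87 × 10⁻⁴, so Δρ ≈ 0.2947 kg m⁻³.
N² = (g/ρ₀)·Δρ/Δz = g·(Δρ/ρ₀)/Δz = 9.81 × 2.87 × 10⁻⁴ / 101 = 2.7876 × 10⁻⁵ s⁻² ≈ 2.79 × 10⁻⁵ s⁻².

2.79 × 10⁻⁵ s⁻²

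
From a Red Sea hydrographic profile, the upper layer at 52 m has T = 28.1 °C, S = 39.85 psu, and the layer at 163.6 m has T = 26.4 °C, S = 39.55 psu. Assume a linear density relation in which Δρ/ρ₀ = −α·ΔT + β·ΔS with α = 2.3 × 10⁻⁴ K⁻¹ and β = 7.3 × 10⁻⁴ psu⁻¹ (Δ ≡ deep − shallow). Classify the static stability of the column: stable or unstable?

ΔT = 26.4 − 28.1 = -1.7 K and ΔS = 39.55 − 39.85 = -0.30 psu (deep − shallow).
−αΔT = 3.91 × 10⁻⁴; βΔS = -2.19 × 10⁻⁴; sum Δρ/ρ₀ = 1.72 × 10⁻⁴.
Δρ/ρ₀ > 0, so Δρ > 0: deeper water is denser → statically stable.

stable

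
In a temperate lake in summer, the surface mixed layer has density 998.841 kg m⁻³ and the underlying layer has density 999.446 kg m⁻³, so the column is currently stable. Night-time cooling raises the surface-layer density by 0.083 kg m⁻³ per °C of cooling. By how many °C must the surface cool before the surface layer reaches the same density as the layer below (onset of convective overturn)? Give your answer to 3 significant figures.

Density deficit of the surface layer: 999.446 − 998.841 = 0.605 kg m⁻³.
Required change = 0.605 / 0.083 = 7.29 °C.

7.29 °C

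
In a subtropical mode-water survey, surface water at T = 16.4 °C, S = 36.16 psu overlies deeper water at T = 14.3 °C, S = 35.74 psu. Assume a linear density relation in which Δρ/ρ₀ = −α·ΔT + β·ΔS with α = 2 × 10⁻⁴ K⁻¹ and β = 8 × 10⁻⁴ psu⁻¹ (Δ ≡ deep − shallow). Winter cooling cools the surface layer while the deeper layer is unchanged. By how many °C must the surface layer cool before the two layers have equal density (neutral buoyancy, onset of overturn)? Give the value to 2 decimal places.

Neutral buoyancy requires Δρ = 0, i.e. −α(T_deep − T_surf′) + β(S_deep − S_surf) = 0.
T_surf′ = T_deep − (β/α)·ΔS = 14.3 − (8 × 10⁻⁴/2 × 10⁻⁴)·(-0.42) = 15.9800 °C.
Cooling required: 16.4 − (15.9800) = 0.4200 °C.

0.42 °C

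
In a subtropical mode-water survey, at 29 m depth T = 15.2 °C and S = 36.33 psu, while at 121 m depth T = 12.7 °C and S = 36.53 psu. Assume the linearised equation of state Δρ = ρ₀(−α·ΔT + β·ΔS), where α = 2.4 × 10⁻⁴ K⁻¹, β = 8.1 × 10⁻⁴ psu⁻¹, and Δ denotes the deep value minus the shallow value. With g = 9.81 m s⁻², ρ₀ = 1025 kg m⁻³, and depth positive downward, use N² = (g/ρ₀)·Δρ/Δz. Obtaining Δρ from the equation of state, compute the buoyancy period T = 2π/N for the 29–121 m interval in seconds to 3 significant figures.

697 s

ΔT = -2.5 K, ΔS = +0.20 psu (deep − shallow).
Δρ/ρ₀ = −αΔT + βΔS = 6.00 × 10⁻⁴ + 1.62 × 10⁻⁴ = 7.62 × 10⁻⁴, so Δρ ≈ 0.7811 kg m⁻³.
N² = (g/ρ₀)·Δρ/Δz = g·(Δρ/ρ₀)/Δz = 9.81 × 7.62 × 10⁻⁴ / 92 = 8.1252 × 10⁻⁵ s⁻².
N = √(8.1252 × 10⁻⁵) = 9.0140 × 10⁻³ rad s⁻¹ → T = 2π/N = 697.05 s ≈ 697 s.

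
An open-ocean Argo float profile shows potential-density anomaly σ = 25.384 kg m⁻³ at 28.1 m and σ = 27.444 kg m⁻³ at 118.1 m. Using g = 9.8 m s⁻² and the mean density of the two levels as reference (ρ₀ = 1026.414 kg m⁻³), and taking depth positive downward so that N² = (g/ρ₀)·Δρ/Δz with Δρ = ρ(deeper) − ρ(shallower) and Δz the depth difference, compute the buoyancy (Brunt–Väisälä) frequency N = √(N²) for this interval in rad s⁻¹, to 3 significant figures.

0.0148 rad s⁻¹

Δρ = 1027.444 − 1025.384 = 2.060 kg m⁻³ over Δz = 118.1 − 28.1 = 90 m.
N² = (9.8/1026.414) × (2.060/90) = 2.1854 × 10⁻⁴ s⁻².
N = √(2.1854 × 10⁻⁴) = 0.014783 rad s⁻¹ ≈ 0.0148 rad s⁻¹.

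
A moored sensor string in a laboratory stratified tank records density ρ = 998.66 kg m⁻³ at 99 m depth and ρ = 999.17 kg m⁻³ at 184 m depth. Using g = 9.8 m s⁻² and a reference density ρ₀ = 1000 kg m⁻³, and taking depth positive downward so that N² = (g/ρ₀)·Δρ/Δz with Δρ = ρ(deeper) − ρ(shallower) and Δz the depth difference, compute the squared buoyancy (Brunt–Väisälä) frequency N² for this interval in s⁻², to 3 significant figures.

5.88 × 10⁻⁵ s⁻²

Δρ = 999.17 − 998.66 = 0.51 kg m⁻³ over Δz = 184 − 99 = 85 m.
N² = (9.8/1000) × (0.51/85) = 5.8800 × 10⁻⁵ s⁻² ≈ 5.88 × 10⁻⁵ s⁻².
A positive N² confirms static stability across the interval.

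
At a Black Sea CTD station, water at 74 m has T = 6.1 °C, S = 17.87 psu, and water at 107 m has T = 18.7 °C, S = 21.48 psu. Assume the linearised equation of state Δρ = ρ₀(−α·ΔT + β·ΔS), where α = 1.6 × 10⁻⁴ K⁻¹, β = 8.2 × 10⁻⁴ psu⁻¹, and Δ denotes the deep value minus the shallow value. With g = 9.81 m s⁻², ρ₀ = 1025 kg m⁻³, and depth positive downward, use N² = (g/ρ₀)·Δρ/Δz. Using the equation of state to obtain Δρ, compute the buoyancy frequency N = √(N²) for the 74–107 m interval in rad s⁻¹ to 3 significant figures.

0.0168 rad s⁻¹

ΔT = +12.6 K, ΔS = +3.61 psu (deep − shallow).
Δρ/ρ₀ = −αΔT + βΔS = -2.016 × 10⁻³ + 2.9602 × 10⁻³ = 9.442 × 10⁻⁴, so Δρ ≈ 0.9678 kg m⁻³.
N² = (g/ρ₀)·Δρ/Δz = g·(Δρ/ρ₀)/Δz = 9.81 × 9.442 × 10⁻⁴ / 33 = 2.8068 × 10⁻⁴ s⁻².
N = √(2.8068 × 10⁻⁴) = 0.016754 rad s⁻¹ ≈ 0.0168 rad s⁻¹.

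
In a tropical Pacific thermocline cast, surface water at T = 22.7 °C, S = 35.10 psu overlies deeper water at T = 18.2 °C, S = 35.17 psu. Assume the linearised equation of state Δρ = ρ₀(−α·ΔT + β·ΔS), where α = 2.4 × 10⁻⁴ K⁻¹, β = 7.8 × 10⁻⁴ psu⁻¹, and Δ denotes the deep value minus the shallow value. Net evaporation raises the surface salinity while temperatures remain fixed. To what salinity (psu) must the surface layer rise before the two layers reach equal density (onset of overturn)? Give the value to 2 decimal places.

Neutral buoyancy requires −α(T_deep − T_surf) + β(S_deep − S_surf′) = 0.
S_surf′ = S_deep − (α/β)·ΔT = 35.17 − (2.4 × 10⁻⁴/7.8 × 10⁻⁴)·(-4.5) = 36.5546 psu.
Increase required: 36.5546 − 35.10 = 1.4546 psu.

36.55 psu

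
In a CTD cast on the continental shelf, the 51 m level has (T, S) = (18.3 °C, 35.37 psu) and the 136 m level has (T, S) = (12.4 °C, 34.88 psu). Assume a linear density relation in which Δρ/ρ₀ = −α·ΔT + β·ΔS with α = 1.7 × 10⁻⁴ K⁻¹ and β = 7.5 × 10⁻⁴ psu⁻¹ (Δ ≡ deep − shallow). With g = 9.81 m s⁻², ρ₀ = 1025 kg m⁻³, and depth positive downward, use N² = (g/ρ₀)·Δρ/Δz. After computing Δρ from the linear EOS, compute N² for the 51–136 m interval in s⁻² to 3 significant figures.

7.33 × 10⁻⁵ s⁻²

ΔT = -5.9 K, ΔS = -0.49 psu (deep − shallow).
Δρ/ρ₀ = −αΔT + βΔS = 1.003 × 10⁻³ − 3.675 × 10⁻⁴ = 6.355 × 10⁻⁴, so Δρ ≈ 0.6514 kg m⁻³.
N² = (g/ρ₀)·Δρ/Δz = g·(Δρ/ρ₀)/Δz = 9.81 × 6.355 × 10⁻⁴ / 85 = 7.3344 × 10⁻⁵ s⁻² ≈ 7.33 × 10⁻⁵ s⁻².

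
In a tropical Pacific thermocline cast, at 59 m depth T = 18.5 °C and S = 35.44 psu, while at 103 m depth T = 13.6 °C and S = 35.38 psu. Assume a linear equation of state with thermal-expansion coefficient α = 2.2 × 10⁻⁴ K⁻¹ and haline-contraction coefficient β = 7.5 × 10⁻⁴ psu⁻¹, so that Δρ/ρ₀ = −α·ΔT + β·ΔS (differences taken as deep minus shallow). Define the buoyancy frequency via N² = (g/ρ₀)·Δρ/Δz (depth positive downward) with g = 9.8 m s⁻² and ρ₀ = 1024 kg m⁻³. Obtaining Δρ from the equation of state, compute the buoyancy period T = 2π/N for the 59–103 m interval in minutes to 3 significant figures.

6.90 min

ΔT = -4.9 K, ΔS = -0.06 psu (deep − shallow).
Δρ/ρ₀ = −αΔT + βΔS = 1.078 × 10⁻³ − 4.50 × 10⁻⁵ = 1.033 × 10⁻³, so Δρ ≈ 1.058 kg m⁻³.
N² = (g/ρ₀)·Δρ/Δz = g·(Δρ/ρ₀)/Δz = 9.8 × 1.033 × 10⁻³ / 44 = 2.3008 × 10⁻⁴ s⁻².
N = √(2.3008 × 10⁻⁴) = 0.015168 rad s⁻¹ → T = 2π/N = 414.24 s = 6.9040 min ≈ 6.90 min.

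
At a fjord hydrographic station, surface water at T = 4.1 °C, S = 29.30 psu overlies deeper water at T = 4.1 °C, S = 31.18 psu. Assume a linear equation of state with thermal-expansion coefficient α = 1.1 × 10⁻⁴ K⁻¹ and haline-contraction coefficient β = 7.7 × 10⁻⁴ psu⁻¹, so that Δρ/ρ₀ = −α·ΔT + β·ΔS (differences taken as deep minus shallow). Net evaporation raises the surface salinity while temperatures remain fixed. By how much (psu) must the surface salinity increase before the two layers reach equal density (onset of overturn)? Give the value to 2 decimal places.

1.88 psu

Neutral buoyancy requires −α(T_deep − T_surf) + β(S_deep − S_surf′) = 0.
S_surf′ = S_deep − (α/β)·ΔT = 31.18 − (1.1 × 10⁻⁴/7.7 × 10⁻⁴)·(+0.0) = 31.1800 psu.
Increase required: 31.1800 − 29.30 = 1.8800 psu.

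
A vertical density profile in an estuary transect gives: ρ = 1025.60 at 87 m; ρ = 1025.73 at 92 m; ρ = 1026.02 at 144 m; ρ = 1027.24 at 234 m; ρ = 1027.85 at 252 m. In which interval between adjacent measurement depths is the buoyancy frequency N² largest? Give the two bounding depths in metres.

Compute the density gradient over each adjacent pair:
  87–92 m: Δρ/Δz = 0.13/5 = 0.026 kg m⁻⁴
  92–144 m: Δρ/Δz = 0.29/52 = 5.6 × 10⁻³ kg m⁻⁴
  144–234 m: Δρ/Δz = 1.22/90 = 0.014 kg m⁻⁴
  234–252 m: Δρ/Δz = 0.61/18 = 0.034 kg m⁻⁴
The largest gradient is in the 234–252 m interval — the pycnocline.

234–252 m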